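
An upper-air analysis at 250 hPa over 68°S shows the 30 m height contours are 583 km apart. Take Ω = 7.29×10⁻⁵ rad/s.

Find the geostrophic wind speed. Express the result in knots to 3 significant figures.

Coriolis parameter at 68°S:
f = 2Ω sin φ = 2 × 7.29×10⁻⁵ × sin 68° = 1.35×10⁻⁴ s⁻¹
Height gradient: |∂Z/∂n| = 30 m / 583000 m = 5.15×10⁻⁵
On a pressure surface, geostrophic balance gives V_g = (g/f)|∂Z/∂n|:
V_g = 9.81 × 5.15×10⁻⁵ / 1.35×10⁻⁴ = 3.73 m/s
Converting: 3.73 m/s × 1.944 = 7.26 knots

7.26 knots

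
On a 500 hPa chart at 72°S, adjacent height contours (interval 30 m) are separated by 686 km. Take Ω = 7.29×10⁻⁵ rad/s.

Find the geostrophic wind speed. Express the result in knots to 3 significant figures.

6.01 knots

Coriolis parameter at 72°S:
f = 2Ω sin φ = 2 × 7.29×10⁻⁵ × sin 72° = 1.39×10⁻⁴ s⁻¹
Height gradient: |∂Z/∂n| = 30 m / 686000 m = 4.37×10⁻⁵
On a pressure surface, geostrophic balance gives V_g = (g/f)|∂Z/∂n|:
V_g = 9.81 × 4.37×10⁻⁵ / 1.39×10⁻⁴ = 3.09 m/s
Converting: 3.09 m/s × 1.944 = 6.01 knots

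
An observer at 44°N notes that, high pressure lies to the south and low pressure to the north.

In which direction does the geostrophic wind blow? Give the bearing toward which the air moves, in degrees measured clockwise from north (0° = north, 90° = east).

The pressure-gradient force points toward the north (bearing 000°).
Geostrophic balance: in the Northern Hemisphere the Coriolis force deflects motion to the right, so the geostrophic wind blows 90° to the right of the pressure-gradient force (low pressure on the left).
Rotating 000° by 90° clockwise gives 090° — the wind blows toward the east.

090°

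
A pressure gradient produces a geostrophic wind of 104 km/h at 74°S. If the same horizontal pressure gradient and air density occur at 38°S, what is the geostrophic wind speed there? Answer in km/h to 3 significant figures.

162 km/h

With the same pressure gradient and density, V_g ∝ 1/f ∝ 1/sin φ.
V₂ = V₁ · sin φ₁ / sin φ₂ = 104 × sin 74° / sin 38°
V₂ = 104 × 0.9613/0.6157 = 162 km/h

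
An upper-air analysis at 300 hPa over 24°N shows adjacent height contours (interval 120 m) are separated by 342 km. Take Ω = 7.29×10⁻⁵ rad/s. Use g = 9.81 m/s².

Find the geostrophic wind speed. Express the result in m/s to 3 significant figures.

58.0 m/s

Coriolis parameter at 24°N:
f = 2Ω sin φ = 2 × 7.29×10⁻⁵ × sin 24° = 5.93×10⁻⁵ s⁻¹
Height gradient: |∂Z/∂n| = 120 m / 342000 m = 3.51×10⁻⁴
On a pressure surface, geostrophic balance gives V_g = (g/f)|∂Z/∂n|:
V_g = 9.81 × 3.51×10⁻⁴ / 5.93×10⁻⁵ = 58.0 m/s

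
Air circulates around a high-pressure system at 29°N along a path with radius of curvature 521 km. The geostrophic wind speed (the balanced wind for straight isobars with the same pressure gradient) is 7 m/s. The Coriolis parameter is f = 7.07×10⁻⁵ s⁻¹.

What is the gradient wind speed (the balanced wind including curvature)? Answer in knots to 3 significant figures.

18.3 knots

Around a high, pressure-gradient force acts outward with centrifugal, so Coriolis balances both:
fV = (1/ρ)|∂P/∂n| + V²/R  →  V² − fR·V + fR·V_g = 0
With fR = 7.07×10⁻⁵ × 521×10³ m = 36.8 m/s:
V = [fR − √((fR)² − 4 fR V_g)]/2 = [36.8 − √(36.8² − 4×36.8×7)]/2 = 9.4 m/s
Supergeostrophic (V > V_g = 7 m/s), as expected around a high.
Converting: 9.4 m/s × 1.944 = 18.3 knots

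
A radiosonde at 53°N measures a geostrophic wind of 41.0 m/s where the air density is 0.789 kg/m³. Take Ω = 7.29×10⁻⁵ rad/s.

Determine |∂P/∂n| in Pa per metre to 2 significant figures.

Coriolis parameter at 53°N:
f = 2Ω sin φ = 2 × 7.29×10⁻⁵ × sin 53° = 1.16×10⁻⁴ s⁻¹
Geostrophic balance rearranged: |∂P/∂n| = f ρ V_g
|∂P/∂n| = 1.16×10⁻⁴ × 0.789 × 41.0 = 3.77×10⁻³ Pa/m

3.8×10⁻³ Pa/m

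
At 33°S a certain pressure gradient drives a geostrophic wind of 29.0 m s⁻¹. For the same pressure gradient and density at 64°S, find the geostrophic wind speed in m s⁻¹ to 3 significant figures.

17.6 m s⁻¹

With the same pressure gradient and density, V_g ∝ 1/f ∝ 1/sin φ.
V₂ = V₁ · sin φ₁ / sin φ₂ = 29.0 × sin 33° / sin 64°
V₂ = 29.0 × 0.5446/0.8988 = 17.6 m s⁻¹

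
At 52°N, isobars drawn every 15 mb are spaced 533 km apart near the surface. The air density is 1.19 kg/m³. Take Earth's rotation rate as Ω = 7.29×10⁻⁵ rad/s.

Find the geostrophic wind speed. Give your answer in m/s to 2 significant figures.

Coriolis parameter at 52°N:
f = 2Ω sin φ = 2 × 7.29×10⁻⁵ × sin 52° = 1.15×10⁻⁴ s⁻¹
Pressure gradient: |∂P/∂n| = 1500 Pa / 533000 m = 2.81×10⁻³ Pa/m
Geostrophic balance (pressure-gradient force = Coriolis force):
V_g = (1/(fρ)) |∂P/∂n| = 2.81×10⁻³ / (1.15×10⁻⁴ × 1.19) = 20.6 m/s

21 m/s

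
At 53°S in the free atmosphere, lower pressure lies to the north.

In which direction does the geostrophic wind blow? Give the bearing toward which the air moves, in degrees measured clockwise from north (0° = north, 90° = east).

270°

The pressure-gradient force points toward the north (bearing 000°).
Geostrophic balance: in the Southern Hemisphere the Coriolis force deflects motion to the left, so the geostrophic wind blows 90° to the left of the pressure-gradient force (low pressure on the right).
Rotating 000° by 90° counterclockwise gives 270° — the wind blows toward the west.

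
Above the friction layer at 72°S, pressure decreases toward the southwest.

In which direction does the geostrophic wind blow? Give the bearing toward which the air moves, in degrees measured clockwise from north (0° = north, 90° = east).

The pressure-gradient force points toward the southwest (bearing 225°).
Geostrophic balance: in the Southern Hemisphere the Coriolis force deflects motion to the left, so the geostrophic wind blows 90° to the left of the pressure-gradient force (low pressure on the right).
Rotating 225° by 90° counterclockwise gives 135° — the wind blows toward the southeast.

135°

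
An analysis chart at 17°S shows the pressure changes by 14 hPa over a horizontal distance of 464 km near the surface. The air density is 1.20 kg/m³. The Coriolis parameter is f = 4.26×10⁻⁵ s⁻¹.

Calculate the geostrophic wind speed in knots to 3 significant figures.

115 knots

Pressure gradient: |∂P/∂n| = 1400 Pa / 464000 m = 3.02×10⁻³ Pa/m
Geostrophic balance (pressure-gradient force = Coriolis force):
V_g = (1/(fρ)) |∂P/∂n| = 3.02×10⁻³ / (4.26×10⁻⁵ × 1.20) = 59.0 m/s
Converting: 59.0 m/s × 1.944 = 115 knots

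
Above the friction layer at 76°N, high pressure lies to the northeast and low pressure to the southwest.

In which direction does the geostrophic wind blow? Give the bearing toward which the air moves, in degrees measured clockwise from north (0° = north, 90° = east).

315°

The pressure-gradient force points toward the southwest (bearing 225°).
Geostrophic balance: in the Northern Hemisphere the Coriolis force deflects motion to the right, so the geostrophic wind blows 90° to the right of the pressure-gradient force (low pressure on the left).
Rotating 225° by 90° clockwise gives 315° — the wind blows toward the northwest.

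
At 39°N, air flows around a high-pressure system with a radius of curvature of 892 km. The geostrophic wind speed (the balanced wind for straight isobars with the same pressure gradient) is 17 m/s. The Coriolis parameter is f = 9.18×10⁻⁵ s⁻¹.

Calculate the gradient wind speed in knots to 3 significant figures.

Around a high, pressure-gradient force acts outward with centrifugal, so Coriolis balances both:
fV = (1/ρ)|∂P/∂n| + V²/R  →  V² − fR·V + fR·V_g = 0
With fR = 9.18×10⁻⁵ × 892×10³ m = 81.9 m/s:
V = [fR − √((fR)² − 4 fR V_g)]/2 = [81.9 − √(81.9² − 4×81.9×17)]/2 = 24.1 m/s
Supergeostrophic (V > V_g = 17 m/s), as expected around a high.
Converting: 24.1 m/s × 1.944 = 46.8 knots

46.8 knots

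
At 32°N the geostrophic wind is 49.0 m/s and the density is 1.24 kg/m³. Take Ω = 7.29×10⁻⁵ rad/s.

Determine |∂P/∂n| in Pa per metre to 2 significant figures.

Coriolis parameter at 32°N:
f = 2Ω sin φ = 2 × 7.29×10⁻⁵ × sin 32° = 7.73×10⁻⁵ s⁻¹
Geostrophic balance rearranged: |∂P/∂n| = f ρ V_g
|∂P/∂n| = 7.73×10⁻⁵ × 1.24 × 49.0 = 4.69×10⁻³ Pa/m

4.7×10⁻³ Pa/m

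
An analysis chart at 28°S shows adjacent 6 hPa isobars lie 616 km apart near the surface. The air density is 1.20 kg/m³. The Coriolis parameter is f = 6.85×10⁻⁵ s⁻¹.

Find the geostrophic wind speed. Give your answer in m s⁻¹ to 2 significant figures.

12 m s⁻¹

Pressure gradient: |∂P/∂n| = 600 Pa / 616000 m = 9.74×10⁻⁴ Pa/m
Geostrophic balance (pressure-gradient force = Coriolis force):
V_g = (1/(fρ)) |∂P/∂n| = 9.74×10⁻⁴ / (6.85×10⁻⁵ × 1.20) = 11.8 m/s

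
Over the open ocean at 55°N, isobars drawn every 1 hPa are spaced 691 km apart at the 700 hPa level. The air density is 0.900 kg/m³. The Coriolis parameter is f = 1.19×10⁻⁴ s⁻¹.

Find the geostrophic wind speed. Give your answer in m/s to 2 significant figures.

1.4 m/s

Pressure gradient: |∂P/∂n| = 100 Pa / 691000 m = 1.45×10⁻⁴ Pa/m
Geostrophic balance (pressure-gradient force = Coriolis force):
V_g = (1/(fρ)) |∂P/∂n| = 1.45×10⁻⁴ / (1.19×10⁻⁴ × 0.900) = 1.35 m/s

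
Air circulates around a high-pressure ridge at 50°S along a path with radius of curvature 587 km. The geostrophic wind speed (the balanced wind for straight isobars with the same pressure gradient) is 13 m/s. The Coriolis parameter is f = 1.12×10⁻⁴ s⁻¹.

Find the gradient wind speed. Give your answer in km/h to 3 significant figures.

64.2 km/h

Around a high, pressure-gradient force acts outward with centrifugal, so Coriolis balances both:
fV = (1/ρ)|∂P/∂n| + V²/R  →  V² − fR·V + fR·V_g = 0
With fR = 1.12×10⁻⁴ × 587×10³ m = 65.7 m/s:
V = [fR − √((fR)² − 4 fR V_g)]/2 = [65.7 − √(65.7² − 4×65.7×13)]/2 = 17.8 m/s
Supergeostrophic (V > V_g = 13 m/s), as expected around a high.
Converting: 17.8 m/s × 3.6 = 64.2 km/h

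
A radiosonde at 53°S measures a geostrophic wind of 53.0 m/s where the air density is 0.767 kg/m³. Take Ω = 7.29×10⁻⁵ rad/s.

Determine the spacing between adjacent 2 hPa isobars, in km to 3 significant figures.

42.3 km

Coriolis parameter at 53°S:
f = 2Ω sin φ = 2 × 7.29×10⁻⁵ × sin 53° = 1.16×10⁻⁴ s⁻¹
Geostrophic balance rearranged: |∂P/∂n| = f ρ V_g
|∂P/∂n| = 1.16×10⁻⁴ × 0.767 × 53.0 = 4.73×10⁻³ Pa/m
Isobar spacing: Δn = ΔP/|∂P/∂n| = 200 Pa / 4.73×10⁻³ Pa/m = 42253 m ≈ 42.3 km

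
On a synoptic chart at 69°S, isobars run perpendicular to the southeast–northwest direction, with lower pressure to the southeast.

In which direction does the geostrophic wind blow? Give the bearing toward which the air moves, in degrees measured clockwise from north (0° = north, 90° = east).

The pressure-gradient force points toward the southeast (bearing 135°).
Geostrophic balance: in the Southern Hemisphere the Coriolis force deflects motion to the left, so the geostrophic wind blows 90° to the left of the pressure-gradient force (low pressure on the right).
Rotating 135° by 90° counterclockwise gives 045° — the wind blows toward the northeast.

045°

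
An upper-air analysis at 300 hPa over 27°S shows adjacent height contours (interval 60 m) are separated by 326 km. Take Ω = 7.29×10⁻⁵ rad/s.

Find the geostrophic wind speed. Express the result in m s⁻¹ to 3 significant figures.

Coriolis parameter at 27°S:
f = 2Ω sin φ = 2 × 7.29×10⁻⁵ × sin 27° = 6.62×10⁻⁵ s⁻¹
Height gradient: |∂Z/∂n| = 60 m / 326000 m = 1.84×10⁻⁴
On a pressure surface, geostrophic balance gives V_g = (g/f)|∂Z/∂n|:
V_g = 9.81 × 1.84×10⁻⁴ / 6.62×10⁻⁵ = 27.3 m/s

27.3 m s⁻¹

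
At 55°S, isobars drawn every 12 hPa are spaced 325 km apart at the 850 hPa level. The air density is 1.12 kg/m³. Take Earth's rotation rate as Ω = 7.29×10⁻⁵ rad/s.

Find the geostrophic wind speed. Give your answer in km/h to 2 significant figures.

99 km/h

Coriolis parameter at 55°S:
f = 2Ω sin φ = 2 × 7.29×10⁻⁵ × sin 55° = 1.19×10⁻⁴ s⁻¹
Pressure gradient: |∂P/∂n| = 1200 Pa / 325000 m = 3.69×10⁻³ Pa/m
Geostrophic balance (pressure-gradient force = Coriolis force):
V_g = (1/(fρ)) |∂P/∂n| = 3.69×10⁻³ / (1.19×10⁻⁴ × 1.12) = 27.6 m/s
Converting: 27.6 m/s × 3.6 = 99 km/h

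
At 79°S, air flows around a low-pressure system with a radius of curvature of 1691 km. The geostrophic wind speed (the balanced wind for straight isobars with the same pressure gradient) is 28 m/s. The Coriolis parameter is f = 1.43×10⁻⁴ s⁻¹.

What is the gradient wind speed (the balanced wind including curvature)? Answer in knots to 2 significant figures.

Around a low, centrifugal force acts outward with Coriolis, so pressure-gradient force balances both:
(1/ρ)|∂P/∂n| = fV + V²/R  →  V² + fR·V − fR·V_g = 0
With fR = 1.43×10⁻⁴ × 1691×10³ m = 242 m/s:
V = [−fR + √((fR)² + 4 fR V_g)]/2 = [−242 + √(242² + 4×242×28)]/2 = 25.3 m/s
Subgeostrophic (V < V_g = 28 m/s), as expected around a low.
Converting: 25.3 m/s × 1.944 = 49 knots

49 knots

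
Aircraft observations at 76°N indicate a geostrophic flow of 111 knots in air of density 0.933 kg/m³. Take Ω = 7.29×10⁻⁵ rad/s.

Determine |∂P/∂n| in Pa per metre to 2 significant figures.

Coriolis parameter at 76°N:
f = 2Ω sin φ = 2 × 7.29×10⁻⁵ × sin 76° = 1.41×10⁻⁴ s⁻¹
Wind speed in SI: 111 knots = 57.1 m/s
Geostrophic balance rearranged: |∂P/∂n| = f ρ V_g
|∂P/∂n| = 1.41×10⁻⁴ × 0.933 × 57.1 = 7.54×10⁻³ Pa/m

7.5×10⁻³ Pa/m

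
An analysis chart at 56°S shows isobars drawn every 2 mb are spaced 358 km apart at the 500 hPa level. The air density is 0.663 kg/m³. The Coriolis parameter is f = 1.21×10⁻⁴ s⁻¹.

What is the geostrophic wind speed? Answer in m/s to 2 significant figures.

Pressure gradient: |∂P/∂n| = 200 Pa / 358000 m = 5.59×10⁻⁴ Pa/m
Geostrophic balance (pressure-gradient force = Coriolis force):
V_g = (1/(fρ)) |∂P/∂n| = 5.59×10⁻⁴ / (1.21×10⁻⁴ × 0.663) = 6.96 m/s

7.0 m/s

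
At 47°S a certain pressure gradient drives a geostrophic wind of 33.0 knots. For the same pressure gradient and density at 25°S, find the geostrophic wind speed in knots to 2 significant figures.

With the same pressure gradient and density, V_g ∝ 1/f ∝ 1/sin φ.
V₂ = V₁ · sin φ₁ / sin φ₂ = 33.0 × sin 47° / sin 25°
V₂ = 33.0 × 0.7314/0.4226 = 57 knots

57 knots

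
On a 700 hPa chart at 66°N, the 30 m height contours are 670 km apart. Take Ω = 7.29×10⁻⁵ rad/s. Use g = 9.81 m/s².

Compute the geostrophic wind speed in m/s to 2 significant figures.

Coriolis parameter at 66°N:
f = 2Ω sin φ = 2 × 7.29×10⁻⁵ × sin 66° = 1.33×10⁻⁴ s⁻¹
Height gradient: |∂Z/∂n| = 30 m / 670000 m = 4.48×10⁻⁵
On a pressure surface, geostrophic balance gives V_g = (g/f)|∂Z/∂n|:
V_g = 9.81 × 4.48×10⁻⁵ / 1.33×10⁻⁴ = 3.30 m/s

3.3 m/s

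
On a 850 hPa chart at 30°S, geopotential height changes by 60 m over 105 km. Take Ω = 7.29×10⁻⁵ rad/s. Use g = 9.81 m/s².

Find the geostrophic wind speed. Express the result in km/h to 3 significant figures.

277 km/h

Coriolis parameter at 30°S:
f = 2Ω sin φ = 2 × 7.29×10⁻⁵ × sin 30° = 7.29×10⁻⁵ s⁻¹
Height gradient: |∂Z/∂n| = 60 m / 105000 m = 5.71×10⁻⁴
On a pressure surface, geostrophic balance gives V_g = (g/f)|∂Z/∂n|:
V_g = 9.81 × 5.71×10⁻⁴ / 7.29×10⁻⁵ = 76.9 m/s
Converting: 76.9 m/s × 3.6 = 277 km/h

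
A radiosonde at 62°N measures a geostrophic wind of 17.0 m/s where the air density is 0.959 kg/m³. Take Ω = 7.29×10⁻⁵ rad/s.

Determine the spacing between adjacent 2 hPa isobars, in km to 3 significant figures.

Coriolis parameter at 62°N:
f = 2Ω sin φ = 2 × 7.29×10⁻⁵ × sin 62° = 1.29×10⁻⁴ s⁻¹
Geostrophic balance rearranged: |∂P/∂n| = f ρ V_g
|∂P/∂n| = 1.29×10⁻⁴ × 0.959 × 17.0 = 2.10×10⁻³ Pa/m
Isobar spacing: Δn = ΔP/|∂P/∂n| = 200 Pa / 2.10×10⁻³ Pa/m = 95295 m ≈ 95.3 km

95.3 km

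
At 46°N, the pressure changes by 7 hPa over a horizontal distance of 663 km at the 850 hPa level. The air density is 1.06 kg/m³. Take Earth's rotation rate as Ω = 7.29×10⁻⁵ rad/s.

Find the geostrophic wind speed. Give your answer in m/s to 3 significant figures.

Coriolis parameter at 46°N:
f = 2Ω sin φ = 2 × 7.29×10⁻⁵ × sin 46° = 1.05×10⁻⁴ s⁻¹
Pressure gradient: |∂P/∂n| = 700 Pa / 663000 m = 1.06×10⁻³ Pa/m
Geostrophic balance (pressure-gradient force = Coriolis force):
V_g = (1/(fρ)) |∂P/∂n| = 1.06×10⁻³ / (1.05×10⁻⁴ × 1.06) = 9.50 m/s

9.50 m/s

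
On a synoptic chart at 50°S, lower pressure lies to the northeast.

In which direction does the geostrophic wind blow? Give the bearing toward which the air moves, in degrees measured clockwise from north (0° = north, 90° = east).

315°

The pressure-gradient force points toward the northeast (bearing 045°).
Geostrophic balance: in the Southern Hemisphere the Coriolis force deflects motion to the left, so the geostrophic wind blows 90° to the left of the pressure-gradient force (low pressure on the right).
Rotating 045° by 90° counterclockwise gives 315° — the wind blows toward the northwest.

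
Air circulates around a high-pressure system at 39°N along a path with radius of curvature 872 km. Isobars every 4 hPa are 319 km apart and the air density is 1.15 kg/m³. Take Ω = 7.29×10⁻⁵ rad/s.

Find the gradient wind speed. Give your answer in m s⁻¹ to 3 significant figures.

Coriolis parameter at 39°N:
f = 2Ω sin φ = 2 × 7.29×10⁻⁵ × sin 39° = 9.18×10⁻⁵ s⁻¹
Pressure gradient: |∂P/∂n| = 400 Pa / 319000 m = 1.25×10⁻³ Pa/m
Geostrophic speed: V_g = |∂P/∂n|/(fρ) = 1.25×10⁻³/(9.18×10⁻⁵ × 1.15) = 11.9 m/s
Around a high, pressure-gradient force acts outward with centrifugal, so Coriolis balances both:
fV = (1/ρ)|∂P/∂n| + V²/R  →  V² − fR·V + fR·V_g = 0
With fR = 9.18×10⁻⁵ × 872×10³ m = 80.0 m/s:
V = [fR − √((fR)² − 4 fR V_g)]/2 = [80.0 − √(80.0² − 4×80.0×11.9)]/2 = 14.5 m/s
Supergeostrophic (V > V_g = 11.9 m/s), as expected around a high.

14.5 m s⁻¹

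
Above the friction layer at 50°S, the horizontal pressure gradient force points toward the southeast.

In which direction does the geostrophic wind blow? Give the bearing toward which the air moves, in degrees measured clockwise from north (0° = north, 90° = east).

045°

The pressure-gradient force points toward the southeast (bearing 135°).
Geostrophic balance: in the Southern Hemisphere the Coriolis force deflects motion to the left, so the geostrophic wind blows 90° to the left of the pressure-gradient force (low pressure on the right).
Rotating 135° by 90° counterclockwise gives 045° — the wind blows toward the northeast.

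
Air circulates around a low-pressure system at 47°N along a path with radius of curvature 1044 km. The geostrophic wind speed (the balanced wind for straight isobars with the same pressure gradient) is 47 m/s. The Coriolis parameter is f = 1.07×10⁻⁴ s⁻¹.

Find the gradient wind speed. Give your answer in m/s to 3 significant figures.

35.6 m/s

Around a low, centrifugal force acts outward with Coriolis, so pressure-gradient force balances both:
(1/ρ)|∂P/∂n| = fV + V²/R  →  V² + fR·V − fR·V_g = 0
With fR = 1.07×10⁻⁴ × 1044×10³ m = 112 m/s:
V = [−fR + √((fR)² + 4 fR V_g)]/2 = [−112 + √(112² + 4×112×47)]/2 = 35.6 m/s
Subgeostrophic (V < V_g = 47 m/s), as expected around a low.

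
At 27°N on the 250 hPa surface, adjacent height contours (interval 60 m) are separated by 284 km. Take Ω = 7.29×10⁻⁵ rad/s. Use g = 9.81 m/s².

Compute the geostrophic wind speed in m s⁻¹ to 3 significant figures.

Coriolis parameter at 27°N:
f = 2Ω sin φ = 2 × 7.29×10⁻⁵ × sin 27° = 6.62×10⁻⁵ s⁻¹
Height gradient: |∂Z/∂n| = 60 m / 284000 m = 2.11×10⁻⁴
On a pressure surface, geostrophic balance gives V_g = (g/f)|∂Z/∂n|:
V_g = 9.81 × 2.11×10⁻⁴ / 6.62×10⁻⁵ = 31.3 m/s

31.3 m s⁻¹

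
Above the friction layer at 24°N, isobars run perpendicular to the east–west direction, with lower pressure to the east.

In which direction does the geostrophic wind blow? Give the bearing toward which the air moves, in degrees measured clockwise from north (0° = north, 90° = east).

180°

The pressure-gradient force points toward the east (bearing 090°).
Geostrophic balance: in the Northern Hemisphere the Coriolis force deflects motion to the right, so the geostrophic wind blows 90° to the right of the pressure-gradient force (low pressure on the left).
Rotating 090° by 90° clockwise gives 180° — the wind blows toward the south.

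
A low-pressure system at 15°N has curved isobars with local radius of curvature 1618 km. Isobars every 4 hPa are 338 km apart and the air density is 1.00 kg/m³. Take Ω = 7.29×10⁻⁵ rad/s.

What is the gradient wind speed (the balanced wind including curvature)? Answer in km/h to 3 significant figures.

Coriolis parameter at 15°N:
f = 2Ω sin φ = 2 × 7.29×10⁻⁵ × sin 15° = 3.77×10⁻⁵ s⁻¹
Pressure gradient: |∂P/∂n| = 400 Pa / 338000 m = 1.18×10⁻³ Pa/m
Geostrophic speed: V_g = |∂P/∂n|/(fρ) = 1.18×10⁻³/(3.77×10⁻⁵ × 1.00) = 31.4 m/s
Around a low, centrifugal force acts outward with Coriolis, so pressure-gradient force balances both:
(1/ρ)|∂P/∂n| = fV + V²/R  →  V² + fR·V − fR·V_g = 0
With fR = 3.77×10⁻⁵ × 1618×10³ m = 61.1 m/s:
V = [−fR + √((fR)² + 4 fR V_g)]/2 = [−61.1 + √(61.1² + 4×61.1×31.4)]/2 = 22.8 m/s
Subgeostrophic (V < V_g = 31.4 m/s), as expected around a low.
Converting: 22.8 m/s × 3.6 = 82.2 km/h

82.2 km/h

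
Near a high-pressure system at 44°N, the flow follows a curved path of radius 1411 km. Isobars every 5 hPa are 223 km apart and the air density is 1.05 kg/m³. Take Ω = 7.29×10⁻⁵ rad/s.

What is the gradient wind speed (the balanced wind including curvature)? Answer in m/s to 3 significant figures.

Coriolis parameter at 44°N:
f = 2Ω sin φ = 2 × 7.29×10⁻⁵ × sin 44° = 1.01×10⁻⁴ s⁻¹
Pressure gradient: |∂P/∂n| = 500 Pa / 223000 m = 2.24×10⁻³ Pa/m
Geostrophic speed: V_g = |∂P/∂n|/(fρ) = 2.24×10⁻³/(1.01×10⁻⁴ × 1.05) = 21.1 m/s
Around a high, pressure-gradient force acts outward with centrifugal, so Coriolis balances both:
fV = (1/ρ)|∂P/∂n| + V²/R  →  V² − fR·V + fR·V_g = 0
With fR = 1.01×10⁻⁴ × 1411×10³ m = 143 m/s:
V = [fR − √((fR)² − 4 fR V_g)]/2 = [143 − √(143² − 4×143×21.1)]/2 = 25.7 m/s
Supergeostrophic (V > V_g = 21.1 m/s), as expected around a high.

25.7 m/s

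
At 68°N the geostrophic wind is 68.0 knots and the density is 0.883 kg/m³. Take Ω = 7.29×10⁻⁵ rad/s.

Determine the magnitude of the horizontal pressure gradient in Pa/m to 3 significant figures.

4.18×10⁻³ Pa/m

Coriolis parameter at 68°N:
f = 2Ω sin φ = 2 × 7.29×10⁻⁵ × sin 68° = 1.35×10⁻⁴ s⁻¹
Wind speed in SI: 68.0 knots = 35.0 m/s
Geostrophic balance rearranged: |∂P/∂n| = f ρ V_g
|∂P/∂n| = 1.35×10⁻⁴ × 0.883 × 35.0 = 4.18×10⁻³ Pa/m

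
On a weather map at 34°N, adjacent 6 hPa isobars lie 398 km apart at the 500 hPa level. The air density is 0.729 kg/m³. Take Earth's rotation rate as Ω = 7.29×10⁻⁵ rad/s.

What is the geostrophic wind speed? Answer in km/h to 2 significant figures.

91 km/h

Coriolis parameter at 34°N:
f = 2Ω sin φ = 2 × 7.29×10⁻⁵ × sin 34° = 8.15×10⁻⁵ s⁻¹
Pressure gradient: |∂P/∂n| = 600 Pa / 398000 m = 1.51×10⁻³ Pa/m
Geostrophic balance (pressure-gradient force = Coriolis force):
V_g = (1/(fρ)) |∂P/∂n| = 1.51×10⁻³ / (8.15×10⁻⁵ × 0.729) = 25.4 m/s
Converting: 25.4 m/s × 3.6 = 91 km/h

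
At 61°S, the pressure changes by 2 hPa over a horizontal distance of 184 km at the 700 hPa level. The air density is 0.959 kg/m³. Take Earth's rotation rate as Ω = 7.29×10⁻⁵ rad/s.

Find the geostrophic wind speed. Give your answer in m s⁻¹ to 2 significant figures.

Coriolis parameter at 61°S:
f = 2Ω sin φ = 2 × 7.29×10⁻⁵ × sin 61° = 1.28×10⁻⁴ s⁻¹
Pressure gradient: |∂P/∂n| = 200 Pa / 184000 m = 1.09×10⁻³ Pa/m
Geostrophic balance (pressure-gradient force = Coriolis force):
V_g = (1/(fρ)) |∂P/∂n| = 1.09×10⁻³ / (1.28×10⁻⁴ × 0.959) = 8.89 m/s

8.9 m s⁻¹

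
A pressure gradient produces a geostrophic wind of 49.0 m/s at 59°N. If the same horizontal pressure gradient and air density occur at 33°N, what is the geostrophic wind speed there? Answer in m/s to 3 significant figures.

With the same pressure gradient and density, V_g ∝ 1/f ∝ 1/sin φ.
V₂ = V₁ · sin φ₁ / sin φ₂ = 49.0 × sin 59° / sin 33°
V₂ = 49.0 × 0.8572/0.5446 = 77.1 m/s

77.1 m/s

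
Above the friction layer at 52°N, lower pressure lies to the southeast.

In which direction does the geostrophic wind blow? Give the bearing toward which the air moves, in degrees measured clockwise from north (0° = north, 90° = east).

The pressure-gradient force points toward the southeast (bearing 135°).
Geostrophic balance: in the Northern Hemisphere the Coriolis force deflects motion to the right, so the geostrophic wind blows 90° to the right of the pressure-gradient force (low pressure on the left).
Rotating 135° by 90° clockwise gives 225° — the wind blows toward the southwest.

225°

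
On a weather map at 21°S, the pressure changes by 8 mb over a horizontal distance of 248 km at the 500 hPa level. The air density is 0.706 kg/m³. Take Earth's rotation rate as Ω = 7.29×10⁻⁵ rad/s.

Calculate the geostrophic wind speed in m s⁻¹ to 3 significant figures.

87.4 m s⁻¹

Coriolis parameter at 21°S:
f = 2Ω sin φ = 2 × 7.29×10⁻⁵ × sin 21° = 5.23×10⁻⁵ s⁻¹
Pressure gradient: |∂P/∂n| = 800 Pa / 248000 m = 3.23×10⁻³ Pa/m
Geostrophic balance (pressure-gradient force = Coriolis force):
V_g = (1/(fρ)) |∂P/∂n| = 3.23×10⁻³ / (5.23×10⁻⁵ × 0.706) = 87.4 m/s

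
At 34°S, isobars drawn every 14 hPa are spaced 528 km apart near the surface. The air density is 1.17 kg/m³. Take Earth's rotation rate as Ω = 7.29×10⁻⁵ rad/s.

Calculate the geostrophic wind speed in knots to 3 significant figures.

Coriolis parameter at 34°S:
f = 2Ω sin φ = 2 × 7.29×10⁻⁵ × sin 34° = 8.15×10⁻⁵ s⁻¹
Pressure gradient: |∂P/∂n| = 1400 Pa / 528000 m = 2.65×10⁻³ Pa/m
Geostrophic balance (pressure-gradient force = Coriolis force):
V_g = (1/(fρ)) |∂P/∂n| = 2.65×10⁻³ / (8.15×10⁻⁵ × 1.17) = 27.8 m/s
Converting: 27.8 m/s × 1.944 = 54.0 knots

54.0 knots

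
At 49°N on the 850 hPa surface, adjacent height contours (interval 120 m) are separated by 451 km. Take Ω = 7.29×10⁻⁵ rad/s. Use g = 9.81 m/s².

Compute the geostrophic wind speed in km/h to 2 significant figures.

85 km/h

Coriolis parameter at 49°N:
f = 2Ω sin φ = 2 × 7.29×10⁻⁵ × sin 49° = 1.10×10⁻⁴ s⁻¹
Height gradient: |∂Z/∂n| = 120 m / 451000 m = 2.66×10⁻⁴
On a pressure surface, geostrophic balance gives V_g = (g/f)|∂Z/∂n|:
V_g = 9.81 × 2.66×10⁻⁴ / 1.10×10⁻⁴ = 23.7 m/s
Converting: 23.7 m/s × 3.6 = 85 km/h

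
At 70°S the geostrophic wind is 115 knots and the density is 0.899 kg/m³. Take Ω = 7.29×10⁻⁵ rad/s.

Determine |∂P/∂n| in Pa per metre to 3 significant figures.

7.29×10⁻³ Pa/m

Coriolis parameter at 70°S:
f = 2Ω sin φ = 2 × 7.29×10⁻⁵ × sin 70° = 1.37×10⁻⁴ s⁻¹
Wind speed in SI: 115 knots = 59.2 m/s
Geostrophic balance rearranged: |∂P/∂n| = f ρ V_g
|∂P/∂n| = 1.37×10⁻⁴ × 0.899 × 59.2 = 7.29×10⁻³ Pa/m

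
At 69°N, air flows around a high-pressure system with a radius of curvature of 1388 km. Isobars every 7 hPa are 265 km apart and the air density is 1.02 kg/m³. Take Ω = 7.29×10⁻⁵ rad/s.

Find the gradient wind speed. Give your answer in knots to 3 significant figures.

41.7 knots

Coriolis parameter at 69°N:
f = 2Ω sin φ = 2 × 7.29×10⁻⁵ × sin 69° = 1.36×10⁻⁴ s⁻¹
Pressure gradient: |∂P/∂n| = 700 Pa / 265000 m = 2.64×10⁻³ Pa/m
Geostrophic speed: V_g = |∂P/∂n|/(fρ) = 2.64×10⁻³/(1.36×10⁻⁴ × 1.02) = 19.0 m/s
Around a high, pressure-gradient force acts outward with centrifugal, so Coriolis balances both:
fV = (1/ρ)|∂P/∂n| + V²/R  →  V² − fR·V + fR·V_g = 0
With fR = 1.36×10⁻⁴ × 1388×10³ m = 189 m/s:
V = [fR − √((fR)² − 4 fR V_g)]/2 = [189 − √(189² − 4×189×19)]/2 = 21.5 m/s
Supergeostrophic (V > V_g = 19 m/s), as expected around a high.
Converting: 21.5 m/s × 1.944 = 41.7 knots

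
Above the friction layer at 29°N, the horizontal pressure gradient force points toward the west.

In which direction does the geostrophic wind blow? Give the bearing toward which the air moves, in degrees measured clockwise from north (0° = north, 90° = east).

000°

The pressure-gradient force points toward the west (bearing 270°).
Geostrophic balance: in the Northern Hemisphere the Coriolis force deflects motion to the right, so the geostrophic wind blows 90° to the right of the pressure-gradient force (low pressure on the left).
Rotating 270° by 90° clockwise gives 000° — the wind blows toward the north.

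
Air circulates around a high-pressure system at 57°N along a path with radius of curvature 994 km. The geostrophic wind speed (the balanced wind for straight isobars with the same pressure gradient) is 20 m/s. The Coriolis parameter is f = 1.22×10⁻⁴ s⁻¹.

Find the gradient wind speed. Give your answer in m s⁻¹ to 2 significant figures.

Around a high, pressure-gradient force acts outward with centrifugal, so Coriolis balances both:
fV = (1/ρ)|∂P/∂n| + V²/R  →  V² − fR·V + fR·V_g = 0
With fR = 1.22×10⁻⁴ × 994×10³ m = 121 m/s:
V = [fR − √((fR)² − 4 fR V_g)]/2 = [121 − √(121² − 4×121×20)]/2 = 25.3 m/s
Supergeostrophic (V > V_g = 20 m/s), as expected around a high.

25 m s⁻¹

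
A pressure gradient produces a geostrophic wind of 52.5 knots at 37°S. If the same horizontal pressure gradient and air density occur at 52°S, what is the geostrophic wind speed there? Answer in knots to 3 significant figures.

With the same pressure gradient and density, V_g ∝ 1/f ∝ 1/sin φ.
V₂ = V₁ · sin φ₁ / sin φ₂ = 52.5 × sin 37° / sin 52°
V₂ = 52.5 × 0.6018/0.7880 = 40.1 knots

40.1 knots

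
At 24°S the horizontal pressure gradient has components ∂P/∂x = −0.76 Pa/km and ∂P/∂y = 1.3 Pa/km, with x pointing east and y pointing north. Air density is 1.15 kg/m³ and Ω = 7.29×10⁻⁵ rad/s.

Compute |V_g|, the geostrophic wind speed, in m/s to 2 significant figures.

22 m/s

Coriolis parameter at 24°S:
f = 2Ω sin φ = 2 × 7.29×10⁻⁵ × sin 24° = 5.93×10⁻⁵ s⁻¹
In the Southern Hemisphere f is negative: f = −5.93×10⁻⁵ s⁻¹.
Component geostrophic relations (x east, y north):
u_g = −(1/(fρ)) ∂P/∂y,  v_g = (1/(fρ)) ∂P/∂x
u_g = −(1.3×10⁻³)/(−5.93×10⁻⁵ × 1.15) = 19.1 m/s;  v_g = (−0.76×10⁻³)/(−5.93×10⁻⁵ × 1.15) = 11.1 m/s
|V_g| = √(u_g² + v_g²) = 22.1 m/s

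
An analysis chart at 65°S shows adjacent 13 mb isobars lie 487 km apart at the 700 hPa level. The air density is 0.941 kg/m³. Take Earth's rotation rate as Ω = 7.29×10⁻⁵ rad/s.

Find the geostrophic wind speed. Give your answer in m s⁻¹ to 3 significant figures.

21.5 m s⁻¹

Coriolis parameter at 65°S:
f = 2Ω sin φ = 2 × 7.29×10⁻⁵ × sin 65° = 1.32×10⁻⁴ s⁻¹
Pressure gradient: |∂P/∂n| = 1300 Pa / 487000 m = 2.67×10⁻³ Pa/m
Geostrophic balance (pressure-gradient force = Coriolis force):
V_g = (1/(fρ)) |∂P/∂n| = 2.67×10⁻³ / (1.32×10⁻⁴ × 0.941) = 21.5 m/s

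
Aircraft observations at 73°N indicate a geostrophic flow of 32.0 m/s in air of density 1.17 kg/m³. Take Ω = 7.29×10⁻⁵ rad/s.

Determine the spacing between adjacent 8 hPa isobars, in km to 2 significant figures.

150 km

Coriolis parameter at 73°N:
f = 2Ω sin φ = 2 × 7.29×10⁻⁵ × sin 73° = 1.39×10⁻⁴ s⁻¹
Geostrophic balance rearranged: |∂P/∂n| = f ρ V_g
|∂P/∂n| = 1.39×10⁻⁴ × 1.17 × 32.0 = 5.22×10⁻³ Pa/m
Isobar spacing: Δn = ΔP/|∂P/∂n| = 800 Pa / 5.22×10⁻³ Pa/m = 153250 m ≈ 150 km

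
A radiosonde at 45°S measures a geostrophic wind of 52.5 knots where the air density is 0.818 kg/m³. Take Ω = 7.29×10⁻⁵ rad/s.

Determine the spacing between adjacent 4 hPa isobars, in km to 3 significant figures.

176 km

Coriolis parameter at 45°S:
f = 2Ω sin φ = 2 × 7.29×10⁻⁵ × sin 45° = 1.03×10⁻⁴ s⁻¹
Wind speed in SI: 52.5 knots = 27.0 m/s
Geostrophic balance rearranged: |∂P/∂n| = f ρ V_g
|∂P/∂n| = 1.03×10⁻⁴ × 0.818 × 27.0 = 2.28×10⁻³ Pa/m
Isobar spacing: Δn = ΔP/|∂P/∂n| = 400 Pa / 2.28×10⁻³ Pa/m = 175617 m ≈ 176 km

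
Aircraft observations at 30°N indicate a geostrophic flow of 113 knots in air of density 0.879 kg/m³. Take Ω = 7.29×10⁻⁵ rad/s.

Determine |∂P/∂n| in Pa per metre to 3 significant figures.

Coriolis parameter at 30°N:
f = 2Ω sin φ = 2 × 7.29×10⁻⁵ × sin 30° = 7.29×10⁻⁵ s⁻¹
Wind speed in SI: 113 knots = 58.1 m/s
Geostrophic balance rearranged: |∂P/∂n| = f ρ V_g
|∂P/∂n| = 7.29×10⁻⁵ × 0.879 × 58.1 = 3.73×10⁻³ Pa/m

3.73×10⁻³ Pa/m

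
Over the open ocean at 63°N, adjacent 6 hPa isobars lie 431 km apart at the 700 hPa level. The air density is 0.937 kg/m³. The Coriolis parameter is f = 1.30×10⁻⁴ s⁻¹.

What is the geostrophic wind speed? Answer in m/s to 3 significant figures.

Pressure gradient: |∂P/∂n| = 600 Pa / 431000 m = 1.39×10⁻³ Pa/m
Geostrophic balance (pressure-gradient force = Coriolis force):
V_g = (1/(fρ)) |∂P/∂n| = 1.39×10⁻³ / (1.30×10⁻⁴ × 0.937) = 11.4 m/s

11.4 m/s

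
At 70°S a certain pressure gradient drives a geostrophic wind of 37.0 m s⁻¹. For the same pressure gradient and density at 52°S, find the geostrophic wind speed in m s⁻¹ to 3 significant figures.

With the same pressure gradient and density, V_g ∝ 1/f ∝ 1/sin φ.
V₂ = V₁ · sin φ₁ / sin φ₂ = 37.0 × sin 70° / sin 52°
V₂ = 37.0 × 0.9397/0.7880 = 44.1 m s⁻¹

44.1 m s⁻¹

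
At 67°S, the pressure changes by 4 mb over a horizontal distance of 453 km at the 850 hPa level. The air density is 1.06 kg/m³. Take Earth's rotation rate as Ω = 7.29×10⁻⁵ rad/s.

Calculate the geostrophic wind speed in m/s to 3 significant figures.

6.21 m/s

Coriolis parameter at 67°S:
f = 2Ω sin φ = 2 × 7.29×10⁻⁵ × sin 67° = 1.34×10⁻⁴ s⁻¹
Pressure gradient: |∂P/∂n| = 400 Pa / 453000 m = 8.83×10⁻⁴ Pa/m
Geostrophic balance (pressure-gradient force = Coriolis force):
V_g = (1/(fρ)) |∂P/∂n| = 8.83×10⁻⁴ / (1.34×10⁻⁴ × 1.06) = 6.21 m/s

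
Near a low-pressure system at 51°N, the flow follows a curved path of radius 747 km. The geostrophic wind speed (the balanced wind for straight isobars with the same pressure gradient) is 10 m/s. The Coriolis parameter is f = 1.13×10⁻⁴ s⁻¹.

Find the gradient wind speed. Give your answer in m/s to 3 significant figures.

9.03 m/s

Around a low, centrifugal force acts outward with Coriolis, so pressure-gradient force balances both:
(1/ρ)|∂P/∂n| = fV + V²/R  →  V² + fR·V − fR·V_g = 0
With fR = 1.13×10⁻⁴ × 747×10³ m = 84.4 m/s:
V = [−fR + √((fR)² + 4 fR V_g)]/2 = [−84.4 + √(84.4² + 4×84.4×10)]/2 = 9.03 m/s
Subgeostrophic (V < V_g = 10 m/s), as expected around a low.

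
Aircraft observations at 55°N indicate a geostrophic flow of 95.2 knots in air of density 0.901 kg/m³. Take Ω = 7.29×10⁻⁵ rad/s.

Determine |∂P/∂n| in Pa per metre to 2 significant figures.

Coriolis parameter at 55°N:
f = 2Ω sin φ = 2 × 7.29×10⁻⁵ × sin 55° = 1.19×10⁻⁴ s⁻¹
Wind speed in SI: 95.2 knots = 49.0 m/s
Geostrophic balance rearranged: |∂P/∂n| = f ρ V_g
|∂P/∂n| = 1.19×10⁻⁴ × 0.901 × 49.0 = 5.27×10⁻³ Pa/m

5.3×10⁻³ Pa/m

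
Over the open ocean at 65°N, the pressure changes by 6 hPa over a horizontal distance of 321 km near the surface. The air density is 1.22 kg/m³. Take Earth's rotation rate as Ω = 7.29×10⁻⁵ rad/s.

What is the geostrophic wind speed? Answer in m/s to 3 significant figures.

Coriolis parameter at 65°N:
f = 2Ω sin φ = 2 × 7.29×10⁻⁵ × sin 65° = 1.32×10⁻⁴ s⁻¹
Pressure gradient: |∂P/∂n| = 600 Pa / 321000 m = 1.87×10⁻³ Pa/m
Geostrophic balance (pressure-gradient force = Coriolis force):
V_g = (1/(fρ)) |∂P/∂n| = 1.87×10⁻³ / (1.32×10⁻⁴ × 1.22) = 11.6 m/s

11.6 m/s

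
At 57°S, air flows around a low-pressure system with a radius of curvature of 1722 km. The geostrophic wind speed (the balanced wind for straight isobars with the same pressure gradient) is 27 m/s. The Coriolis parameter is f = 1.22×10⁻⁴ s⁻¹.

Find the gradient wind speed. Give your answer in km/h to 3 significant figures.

Around a low, centrifugal force acts outward with Coriolis, so pressure-gradient force balances both:
(1/ρ)|∂P/∂n| = fV + V²/R  →  V² + fR·V − fR·V_g = 0
With fR = 1.22×10⁻⁴ × 1722×10³ m = 210 m/s:
V = [−fR + √((fR)² + 4 fR V_g)]/2 = [−210 + √(210² + 4×210×27)]/2 = 24.2 m/s
Subgeostrophic (V < V_g = 27 m/s), as expected around a low.
Converting: 24.2 m/s × 3.6 = 87.2 km/h

87.2 km/h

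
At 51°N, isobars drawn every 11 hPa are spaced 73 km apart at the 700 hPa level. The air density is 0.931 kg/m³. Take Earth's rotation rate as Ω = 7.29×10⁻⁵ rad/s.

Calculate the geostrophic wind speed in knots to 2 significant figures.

Coriolis parameter at 51°N:
f = 2Ω sin φ = 2 × 7.29×10⁻⁵ × sin 51° = 1.13×10⁻⁴ s⁻¹
Pressure gradient: |∂P/∂n| = 1100 Pa / 73000 m = 1.51×10⁻² Pa/m
Geostrophic balance (pressure-gradient force = Coriolis force):
V_g = (1/(fρ)) |∂P/∂n| = 1.51×10⁻² / (1.13×10⁻⁴ × 0.931) = 143 m/s
Converting: 143 m/s × 1.944 = 280 knots

280 knots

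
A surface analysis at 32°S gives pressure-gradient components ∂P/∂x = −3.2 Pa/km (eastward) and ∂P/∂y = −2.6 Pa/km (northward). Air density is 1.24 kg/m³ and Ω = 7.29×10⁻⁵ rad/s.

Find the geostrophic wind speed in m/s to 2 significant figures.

43 m/s

Coriolis parameter at 32°S:
f = 2Ω sin φ = 2 × 7.29×10⁻⁵ × sin 32° = 7.73×10⁻⁵ s⁻¹
In the Southern Hemisphere f is negative: f = −7.73×10⁻⁵ s⁻¹.
Component geostrophic relations (x east, y north):
u_g = −(1/(fρ)) ∂P/∂y,  v_g = (1/(fρ)) ∂P/∂x
u_g = −(−2.6×10⁻³)/(−7.73×10⁻⁵ × 1.24) = −27.1 m/s;  v_g = (−3.2×10⁻³)/(−7.73×10⁻⁵ × 1.24) = 33.4 m/s
|V_g| = √(u_g² + v_g²) = 43.0 m/s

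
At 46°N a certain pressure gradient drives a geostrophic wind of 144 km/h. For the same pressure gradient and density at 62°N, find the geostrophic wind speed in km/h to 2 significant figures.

120 km/h

With the same pressure gradient and density, V_g ∝ 1/f ∝ 1/sin φ.
V₂ = V₁ · sin φ₁ / sin φ₂ = 144 × sin 46° / sin 62°
V₂ = 144 × 0.7193/0.8829 = 120 km/h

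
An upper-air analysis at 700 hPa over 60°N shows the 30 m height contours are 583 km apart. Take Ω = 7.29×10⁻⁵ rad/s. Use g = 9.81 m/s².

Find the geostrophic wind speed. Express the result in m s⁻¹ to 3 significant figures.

4.00 m s⁻¹

Coriolis parameter at 60°N:
f = 2Ω sin φ = 2 × 7.29×10⁻⁵ × sin 60° = 1.26×10⁻⁴ s⁻¹
Height gradient: |∂Z/∂n| = 30 m / 583000 m = 5.15×10⁻⁵
On a pressure surface, geostrophic balance gives V_g = (g/f)|∂Z/∂n|:
V_g = 9.81 × 5.15×10⁻⁵ / 1.26×10⁻⁴ = 4.00 m/s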